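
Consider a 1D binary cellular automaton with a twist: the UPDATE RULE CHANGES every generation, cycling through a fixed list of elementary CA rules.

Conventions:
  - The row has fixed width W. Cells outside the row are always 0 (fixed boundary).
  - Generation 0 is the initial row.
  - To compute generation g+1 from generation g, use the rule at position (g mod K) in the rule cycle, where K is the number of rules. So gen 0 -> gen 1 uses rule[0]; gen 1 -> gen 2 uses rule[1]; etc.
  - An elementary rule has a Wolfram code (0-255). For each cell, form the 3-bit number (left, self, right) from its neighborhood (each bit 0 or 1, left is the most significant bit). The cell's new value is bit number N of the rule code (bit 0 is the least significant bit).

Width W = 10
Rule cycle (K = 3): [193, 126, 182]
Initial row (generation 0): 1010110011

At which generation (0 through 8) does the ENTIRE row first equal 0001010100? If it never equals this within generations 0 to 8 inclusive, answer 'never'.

Gen 0: 1010110011
Gen 1 (rule 193): 0000010001
Gen 2 (rule 126): 0000111011
Gen 3 (rule 182): 0001010100
Gen 4 (rule 193): 1100000001
Gen 5 (rule 126): 1110000011
Gen 6 (rule 182): 0101000100
Gen 7 (rule 193): 0000010001
Gen 8 (rule 126): 0000111011

Answer: 3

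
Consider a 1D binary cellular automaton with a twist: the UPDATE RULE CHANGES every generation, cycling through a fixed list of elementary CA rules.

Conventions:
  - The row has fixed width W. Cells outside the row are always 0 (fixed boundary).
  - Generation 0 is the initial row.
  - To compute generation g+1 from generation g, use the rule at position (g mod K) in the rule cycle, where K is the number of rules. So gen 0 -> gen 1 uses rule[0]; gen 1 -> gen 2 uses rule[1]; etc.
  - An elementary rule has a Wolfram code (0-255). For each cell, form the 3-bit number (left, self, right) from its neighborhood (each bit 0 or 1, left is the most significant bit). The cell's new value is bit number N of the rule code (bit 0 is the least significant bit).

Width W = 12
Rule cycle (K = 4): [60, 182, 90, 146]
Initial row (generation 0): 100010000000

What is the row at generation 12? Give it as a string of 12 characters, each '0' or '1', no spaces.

Answer: 000001010110

Derivation:
Gen 0: 100010000000
Gen 1 (rule 60): 110011000000
Gen 2 (rule 182): 001100100000
Gen 3 (rule 90): 011111010000
Gen 4 (rule 146): 101110001000
Gen 5 (rule 60): 111001001100
Gen 6 (rule 182): 010111110010
Gen 7 (rule 90): 100100011101
Gen 8 (rule 146): 011010101000
Gen 9 (rule 60): 010111111100
Gen 10 (rule 182): 111011111010
Gen 11 (rule 90): 101010001001
Gen 12 (rule 146): 000001010110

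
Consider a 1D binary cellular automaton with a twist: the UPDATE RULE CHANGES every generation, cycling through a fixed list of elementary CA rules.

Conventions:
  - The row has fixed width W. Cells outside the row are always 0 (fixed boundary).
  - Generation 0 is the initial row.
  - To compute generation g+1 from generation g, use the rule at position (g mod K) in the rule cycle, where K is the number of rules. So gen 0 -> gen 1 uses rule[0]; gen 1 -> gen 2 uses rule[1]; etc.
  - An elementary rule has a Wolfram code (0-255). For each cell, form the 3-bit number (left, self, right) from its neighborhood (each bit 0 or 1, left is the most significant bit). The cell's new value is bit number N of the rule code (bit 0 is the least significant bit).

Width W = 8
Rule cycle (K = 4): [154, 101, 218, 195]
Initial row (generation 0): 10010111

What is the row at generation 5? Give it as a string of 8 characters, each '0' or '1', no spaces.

Answer: 01000000

Derivation:
Gen 0: 10010111
Gen 1 (rule 154): 01100110
Gen 2 (rule 101): 00100010
Gen 3 (rule 218): 01010101
Gen 4 (rule 195): 10000000
Gen 5 (rule 154): 01000000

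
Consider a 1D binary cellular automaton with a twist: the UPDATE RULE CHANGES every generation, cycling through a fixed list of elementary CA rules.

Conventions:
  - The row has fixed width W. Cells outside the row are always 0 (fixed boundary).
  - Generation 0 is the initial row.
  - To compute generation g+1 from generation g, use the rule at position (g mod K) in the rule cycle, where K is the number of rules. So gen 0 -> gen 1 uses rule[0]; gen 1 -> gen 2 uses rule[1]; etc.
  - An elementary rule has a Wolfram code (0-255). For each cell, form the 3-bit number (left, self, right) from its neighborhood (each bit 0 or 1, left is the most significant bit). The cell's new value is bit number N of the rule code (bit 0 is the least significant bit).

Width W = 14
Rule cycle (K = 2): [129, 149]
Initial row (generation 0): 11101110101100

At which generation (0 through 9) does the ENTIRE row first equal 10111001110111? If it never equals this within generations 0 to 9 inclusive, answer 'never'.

Gen 0: 11101110101100
Gen 1 (rule 129): 01000100000001
Gen 2 (rule 149): 01110111111101
Gen 3 (rule 129): 00100011111000
Gen 4 (rule 149): 10111001110111
Gen 5 (rule 129): 00010000100010
Gen 6 (rule 149): 11011110111011
Gen 7 (rule 129): 00001100010000
Gen 8 (rule 149): 11100011011111
Gen 9 (rule 129): 01001000001110

Answer: 4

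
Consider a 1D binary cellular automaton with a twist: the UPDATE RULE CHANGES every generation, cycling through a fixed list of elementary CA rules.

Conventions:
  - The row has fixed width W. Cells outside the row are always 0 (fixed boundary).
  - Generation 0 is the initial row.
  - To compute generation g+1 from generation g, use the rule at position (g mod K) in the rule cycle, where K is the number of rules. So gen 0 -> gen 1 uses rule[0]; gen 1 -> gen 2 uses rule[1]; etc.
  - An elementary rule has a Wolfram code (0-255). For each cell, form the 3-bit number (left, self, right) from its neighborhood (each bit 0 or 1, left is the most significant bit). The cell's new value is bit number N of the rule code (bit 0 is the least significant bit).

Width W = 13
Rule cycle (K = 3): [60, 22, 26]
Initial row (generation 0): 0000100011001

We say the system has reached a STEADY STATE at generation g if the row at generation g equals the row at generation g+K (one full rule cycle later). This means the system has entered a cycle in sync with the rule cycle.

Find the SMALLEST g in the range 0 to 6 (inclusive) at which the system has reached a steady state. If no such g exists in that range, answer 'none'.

Gen 0: 0000100011001
Gen 1 (rule 60): 0000110010101
Gen 2 (rule 22): 0001001110101
Gen 3 (rule 26): 0010111000000
Gen 4 (rule 60): 0011100100000
Gen 5 (rule 22): 0100011110000
Gen 6 (rule 26): 1010110001000
Gen 7 (rule 60): 1111101001100
Gen 8 (rule 22): 0000001110010
Gen 9 (rule 26): 0000011001101

Answer: none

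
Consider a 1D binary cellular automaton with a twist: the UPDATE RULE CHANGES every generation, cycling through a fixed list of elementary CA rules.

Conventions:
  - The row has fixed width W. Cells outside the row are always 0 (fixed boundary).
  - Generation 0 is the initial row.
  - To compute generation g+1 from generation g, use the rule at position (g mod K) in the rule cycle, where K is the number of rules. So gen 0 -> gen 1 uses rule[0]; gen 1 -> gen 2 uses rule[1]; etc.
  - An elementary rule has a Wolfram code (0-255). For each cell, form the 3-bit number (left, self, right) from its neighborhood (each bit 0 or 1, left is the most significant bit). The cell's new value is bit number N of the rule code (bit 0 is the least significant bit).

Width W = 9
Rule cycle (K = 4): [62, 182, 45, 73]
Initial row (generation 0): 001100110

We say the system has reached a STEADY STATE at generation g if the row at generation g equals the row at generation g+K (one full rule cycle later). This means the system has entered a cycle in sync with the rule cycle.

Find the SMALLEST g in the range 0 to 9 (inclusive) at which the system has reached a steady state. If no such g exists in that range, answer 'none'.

Gen 0: 001100110
Gen 1 (rule 62): 011011101
Gen 2 (rule 182): 100101011
Gen 3 (rule 45): 100111110
Gen 4 (rule 73): 000100010
Gen 5 (rule 62): 001110111
Gen 6 (rule 182): 010101010
Gen 7 (rule 45): 011111110
Gen 8 (rule 73): 010000010
Gen 9 (rule 62): 111000111
Gen 10 (rule 182): 010101010
Gen 11 (rule 45): 011111110
Gen 12 (rule 73): 010000010
Gen 13 (rule 62): 111000111

Answer: 6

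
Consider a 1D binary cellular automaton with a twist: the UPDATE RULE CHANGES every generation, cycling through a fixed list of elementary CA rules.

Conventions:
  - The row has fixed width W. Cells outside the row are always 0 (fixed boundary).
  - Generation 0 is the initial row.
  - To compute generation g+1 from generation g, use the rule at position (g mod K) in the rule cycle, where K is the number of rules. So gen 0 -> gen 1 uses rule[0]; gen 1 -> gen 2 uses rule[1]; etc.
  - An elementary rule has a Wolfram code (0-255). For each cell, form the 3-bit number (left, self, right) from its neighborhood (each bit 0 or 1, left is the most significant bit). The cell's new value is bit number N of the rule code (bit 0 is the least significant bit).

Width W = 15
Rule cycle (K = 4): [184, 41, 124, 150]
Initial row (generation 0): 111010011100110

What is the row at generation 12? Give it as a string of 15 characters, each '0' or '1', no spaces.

Answer: 000001110010010

Derivation:
Gen 0: 111010011100110
Gen 1 (rule 184): 110101011010101
Gen 2 (rule 41): 101010110101010
Gen 3 (rule 124): 111111111111111
Gen 4 (rule 150): 011111111111110
Gen 5 (rule 184): 011111111111101
Gen 6 (rule 41): 010000000000010
Gen 7 (rule 124): 011000000000011
Gen 8 (rule 150): 100100000000100
Gen 9 (rule 184): 010010000000010
Gen 10 (rule 41): 000000111111000
Gen 11 (rule 124): 000000100001100
Gen 12 (rule 150): 000001110010010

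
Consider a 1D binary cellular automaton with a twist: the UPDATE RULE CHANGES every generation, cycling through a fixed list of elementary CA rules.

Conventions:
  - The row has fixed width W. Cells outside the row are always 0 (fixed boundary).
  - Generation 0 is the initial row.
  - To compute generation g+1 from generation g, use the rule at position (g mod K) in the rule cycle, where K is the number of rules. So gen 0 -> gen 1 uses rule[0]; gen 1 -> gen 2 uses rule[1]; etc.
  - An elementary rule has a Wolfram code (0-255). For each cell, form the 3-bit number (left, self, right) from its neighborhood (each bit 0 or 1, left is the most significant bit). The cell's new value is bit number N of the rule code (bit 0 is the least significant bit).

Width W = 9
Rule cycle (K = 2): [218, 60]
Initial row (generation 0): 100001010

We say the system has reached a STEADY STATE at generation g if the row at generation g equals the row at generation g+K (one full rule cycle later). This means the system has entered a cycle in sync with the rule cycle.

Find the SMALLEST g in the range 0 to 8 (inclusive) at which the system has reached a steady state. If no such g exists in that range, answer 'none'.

Gen 0: 100001010
Gen 1 (rule 218): 010010001
Gen 2 (rule 60): 011011001
Gen 3 (rule 218): 111011110
Gen 4 (rule 60): 100110001
Gen 5 (rule 218): 011111010
Gen 6 (rule 60): 010000111
Gen 7 (rule 218): 101001111
Gen 8 (rule 60): 111101000
Gen 9 (rule 218): 111100100
Gen 10 (rule 60): 100010110

Answer: none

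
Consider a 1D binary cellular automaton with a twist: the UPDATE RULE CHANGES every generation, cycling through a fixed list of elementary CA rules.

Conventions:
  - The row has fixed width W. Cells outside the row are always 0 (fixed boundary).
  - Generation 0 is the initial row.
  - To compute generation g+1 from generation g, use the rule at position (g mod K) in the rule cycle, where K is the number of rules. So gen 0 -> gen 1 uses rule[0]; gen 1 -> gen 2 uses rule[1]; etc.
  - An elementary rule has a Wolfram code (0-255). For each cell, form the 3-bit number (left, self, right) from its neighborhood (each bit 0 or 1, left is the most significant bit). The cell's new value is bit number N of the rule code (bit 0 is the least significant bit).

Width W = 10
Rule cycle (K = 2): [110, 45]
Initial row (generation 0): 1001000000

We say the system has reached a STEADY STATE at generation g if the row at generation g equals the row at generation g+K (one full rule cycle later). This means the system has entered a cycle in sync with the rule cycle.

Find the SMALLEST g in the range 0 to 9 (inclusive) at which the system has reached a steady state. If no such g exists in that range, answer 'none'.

Answer: none

Derivation:
Gen 0: 1001000000
Gen 1 (rule 110): 1011000000
Gen 2 (rule 45): 1110011111
Gen 3 (rule 110): 1010110001
Gen 4 (rule 45): 1111100101
Gen 5 (rule 110): 1000101111
Gen 6 (rule 45): 1010111000
Gen 7 (rule 110): 1111101000
Gen 8 (rule 45): 1000011011
Gen 9 (rule 110): 1000111111
Gen 10 (rule 45): 1010100000
Gen 11 (rule 110): 1111100000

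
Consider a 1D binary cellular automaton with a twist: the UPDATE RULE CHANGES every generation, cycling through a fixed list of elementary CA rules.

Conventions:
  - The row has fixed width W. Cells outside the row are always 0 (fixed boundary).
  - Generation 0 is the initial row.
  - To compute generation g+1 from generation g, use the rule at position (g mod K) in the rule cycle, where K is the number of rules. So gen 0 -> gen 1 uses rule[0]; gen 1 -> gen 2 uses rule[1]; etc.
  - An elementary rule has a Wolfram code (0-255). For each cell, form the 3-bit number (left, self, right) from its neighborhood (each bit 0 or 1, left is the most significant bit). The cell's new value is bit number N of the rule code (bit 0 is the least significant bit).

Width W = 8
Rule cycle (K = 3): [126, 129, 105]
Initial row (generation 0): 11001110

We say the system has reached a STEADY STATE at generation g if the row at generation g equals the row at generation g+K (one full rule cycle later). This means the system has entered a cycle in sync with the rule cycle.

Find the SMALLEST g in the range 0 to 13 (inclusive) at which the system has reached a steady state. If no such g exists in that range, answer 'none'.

Answer: 12

Derivation:
Gen 0: 11001110
Gen 1 (rule 126): 11111011
Gen 2 (rule 129): 01110000
Gen 3 (rule 105): 01010111
Gen 4 (rule 126): 11111101
Gen 5 (rule 129): 01111000
Gen 6 (rule 105): 01001011
Gen 7 (rule 126): 11111111
Gen 8 (rule 129): 01111110
Gen 9 (rule 105): 01000010
Gen 10 (rule 126): 11100111
Gen 11 (rule 129): 01000010
Gen 12 (rule 105): 00011000
Gen 13 (rule 126): 00111100
Gen 14 (rule 129): 10011001
Gen 15 (rule 105): 00011000
Gen 16 (rule 126): 00111100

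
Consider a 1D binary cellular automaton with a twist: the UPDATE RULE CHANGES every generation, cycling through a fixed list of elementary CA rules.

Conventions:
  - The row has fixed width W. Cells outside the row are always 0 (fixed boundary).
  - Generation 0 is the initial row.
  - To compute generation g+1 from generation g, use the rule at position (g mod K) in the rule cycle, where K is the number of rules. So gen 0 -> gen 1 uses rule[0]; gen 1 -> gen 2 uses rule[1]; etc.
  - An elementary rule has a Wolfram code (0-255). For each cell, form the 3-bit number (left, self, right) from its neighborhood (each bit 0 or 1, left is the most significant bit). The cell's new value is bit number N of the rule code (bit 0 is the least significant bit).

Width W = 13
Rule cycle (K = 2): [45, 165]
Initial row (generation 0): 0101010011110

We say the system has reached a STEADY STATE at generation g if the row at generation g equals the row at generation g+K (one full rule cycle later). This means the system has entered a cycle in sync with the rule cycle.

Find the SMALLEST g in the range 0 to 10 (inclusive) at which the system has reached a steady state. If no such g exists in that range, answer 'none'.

Answer: none

Derivation:
Gen 0: 0101010011110
Gen 1 (rule 45): 0111110010000
Gen 2 (rule 165): 0011100010111
Gen 3 (rule 45): 1010001011100
Gen 4 (rule 165): 1110101101001
Gen 5 (rule 45): 1001111011001
Gen 6 (rule 165): 1000110100001
Gen 7 (rule 45): 1010101101101
Gen 8 (rule 165): 1111110010011
Gen 9 (rule 45): 1000000010010
Gen 10 (rule 165): 1011111010010
Gen 11 (rule 45): 1110000110010
Gen 12 (rule 165): 0100110000010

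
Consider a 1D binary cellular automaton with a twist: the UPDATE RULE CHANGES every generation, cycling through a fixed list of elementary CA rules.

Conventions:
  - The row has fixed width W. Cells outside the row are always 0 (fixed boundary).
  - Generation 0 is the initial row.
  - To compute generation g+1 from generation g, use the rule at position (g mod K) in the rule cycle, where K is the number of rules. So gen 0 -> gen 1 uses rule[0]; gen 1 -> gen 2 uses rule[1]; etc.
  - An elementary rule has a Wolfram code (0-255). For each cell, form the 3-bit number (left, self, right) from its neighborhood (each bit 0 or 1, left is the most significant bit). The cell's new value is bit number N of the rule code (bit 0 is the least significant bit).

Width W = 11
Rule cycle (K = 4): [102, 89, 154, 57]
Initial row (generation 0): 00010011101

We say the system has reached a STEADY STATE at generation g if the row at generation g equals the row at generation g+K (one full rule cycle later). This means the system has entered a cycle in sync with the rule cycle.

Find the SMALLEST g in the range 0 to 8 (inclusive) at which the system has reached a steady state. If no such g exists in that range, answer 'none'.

Gen 0: 00010011101
Gen 1 (rule 102): 00110100111
Gen 2 (rule 89): 10110010101
Gen 3 (rule 154): 00101100000
Gen 4 (rule 57): 10011011111
Gen 5 (rule 102): 10101100001
Gen 6 (rule 89): 00001111100
Gen 7 (rule 154): 00011111010
Gen 8 (rule 57): 11010000101
Gen 9 (rule 102): 01110001111
Gen 10 (rule 89): 01011101001
Gen 11 (rule 154): 10011000110
Gen 12 (rule 57): 01010110101

Answer: none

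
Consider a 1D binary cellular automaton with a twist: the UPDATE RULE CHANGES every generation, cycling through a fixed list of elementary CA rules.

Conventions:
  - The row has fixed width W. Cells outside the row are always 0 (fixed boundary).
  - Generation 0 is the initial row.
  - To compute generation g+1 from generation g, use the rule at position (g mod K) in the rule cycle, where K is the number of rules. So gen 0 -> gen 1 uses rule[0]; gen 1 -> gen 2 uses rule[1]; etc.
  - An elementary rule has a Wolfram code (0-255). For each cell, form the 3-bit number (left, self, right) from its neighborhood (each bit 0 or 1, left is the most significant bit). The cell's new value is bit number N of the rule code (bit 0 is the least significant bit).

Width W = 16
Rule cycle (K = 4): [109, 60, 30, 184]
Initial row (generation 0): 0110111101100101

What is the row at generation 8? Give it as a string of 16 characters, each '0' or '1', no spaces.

Gen 0: 0110111101100101
Gen 1 (rule 109): 0111100111100111
Gen 2 (rule 60): 0100010100010100
Gen 3 (rule 30): 1110110110110110
Gen 4 (rule 184): 1101101101101101
Gen 5 (rule 109): 1111111111111111
Gen 6 (rule 60): 1000000000000000
Gen 7 (rule 30): 1100000000000000
Gen 8 (rule 184): 1010000000000000

Answer: 1010000000000000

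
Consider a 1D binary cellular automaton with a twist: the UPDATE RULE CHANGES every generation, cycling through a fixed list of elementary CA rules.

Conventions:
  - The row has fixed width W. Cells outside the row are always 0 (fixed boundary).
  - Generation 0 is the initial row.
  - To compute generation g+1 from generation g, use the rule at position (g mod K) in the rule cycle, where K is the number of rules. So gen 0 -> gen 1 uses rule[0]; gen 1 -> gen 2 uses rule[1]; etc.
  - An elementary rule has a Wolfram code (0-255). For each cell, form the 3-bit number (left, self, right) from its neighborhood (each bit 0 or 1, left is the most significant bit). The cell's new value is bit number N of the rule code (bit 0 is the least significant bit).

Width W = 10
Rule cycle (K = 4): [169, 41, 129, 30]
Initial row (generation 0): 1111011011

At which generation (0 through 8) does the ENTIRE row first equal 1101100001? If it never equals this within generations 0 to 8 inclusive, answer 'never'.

Gen 0: 1111011011
Gen 1 (rule 169): 1110110110
Gen 2 (rule 41): 1001101100
Gen 3 (rule 129): 0000000001
Gen 4 (rule 30): 0000000011
Gen 5 (rule 169): 1111111010
Gen 6 (rule 41): 1000000100
Gen 7 (rule 129): 0011110001
Gen 8 (rule 30): 0110001011

Answer: never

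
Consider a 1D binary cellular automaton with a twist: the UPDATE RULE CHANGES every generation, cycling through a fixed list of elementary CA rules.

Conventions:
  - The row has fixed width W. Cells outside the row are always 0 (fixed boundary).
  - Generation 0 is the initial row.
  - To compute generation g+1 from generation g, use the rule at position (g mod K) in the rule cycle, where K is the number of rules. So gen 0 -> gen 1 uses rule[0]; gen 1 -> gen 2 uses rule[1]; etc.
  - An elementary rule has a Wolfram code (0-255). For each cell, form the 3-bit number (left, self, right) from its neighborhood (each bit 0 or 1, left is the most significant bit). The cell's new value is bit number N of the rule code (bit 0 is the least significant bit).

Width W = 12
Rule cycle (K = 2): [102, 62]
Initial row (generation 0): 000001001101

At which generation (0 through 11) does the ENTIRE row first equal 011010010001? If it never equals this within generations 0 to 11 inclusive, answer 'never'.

Answer: 7

Derivation:
Gen 0: 000001001101
Gen 1 (rule 102): 000011010111
Gen 2 (rule 62): 000110111100
Gen 3 (rule 102): 001011000100
Gen 4 (rule 62): 011110101110
Gen 5 (rule 102): 100011110010
Gen 6 (rule 62): 110110001111
Gen 7 (rule 102): 011010010001
Gen 8 (rule 62): 110111111011
Gen 9 (rule 102): 011000001101
Gen 10 (rule 62): 110100011011
Gen 11 (rule 102): 011100101101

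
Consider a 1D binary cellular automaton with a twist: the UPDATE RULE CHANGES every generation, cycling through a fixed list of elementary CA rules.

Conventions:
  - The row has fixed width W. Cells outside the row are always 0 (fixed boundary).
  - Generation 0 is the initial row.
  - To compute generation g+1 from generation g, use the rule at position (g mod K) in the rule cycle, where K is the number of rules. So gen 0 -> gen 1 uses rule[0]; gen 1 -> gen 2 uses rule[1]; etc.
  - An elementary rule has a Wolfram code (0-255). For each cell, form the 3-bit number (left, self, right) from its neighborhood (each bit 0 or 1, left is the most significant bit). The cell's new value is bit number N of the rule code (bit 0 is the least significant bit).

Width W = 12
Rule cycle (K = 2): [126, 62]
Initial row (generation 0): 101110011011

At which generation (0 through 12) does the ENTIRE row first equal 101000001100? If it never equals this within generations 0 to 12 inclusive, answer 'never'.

Answer: 10

Derivation:
Gen 0: 101110011011
Gen 1 (rule 126): 111011111111
Gen 2 (rule 62): 100110000000
Gen 3 (rule 126): 111111000000
Gen 4 (rule 62): 100000100000
Gen 5 (rule 126): 110001110000
Gen 6 (rule 62): 101011001000
Gen 7 (rule 126): 111111111100
Gen 8 (rule 62): 100000000010
Gen 9 (rule 126): 110000000111
Gen 10 (rule 62): 101000001100
Gen 11 (rule 126): 111100011110
Gen 12 (rule 62): 100010110001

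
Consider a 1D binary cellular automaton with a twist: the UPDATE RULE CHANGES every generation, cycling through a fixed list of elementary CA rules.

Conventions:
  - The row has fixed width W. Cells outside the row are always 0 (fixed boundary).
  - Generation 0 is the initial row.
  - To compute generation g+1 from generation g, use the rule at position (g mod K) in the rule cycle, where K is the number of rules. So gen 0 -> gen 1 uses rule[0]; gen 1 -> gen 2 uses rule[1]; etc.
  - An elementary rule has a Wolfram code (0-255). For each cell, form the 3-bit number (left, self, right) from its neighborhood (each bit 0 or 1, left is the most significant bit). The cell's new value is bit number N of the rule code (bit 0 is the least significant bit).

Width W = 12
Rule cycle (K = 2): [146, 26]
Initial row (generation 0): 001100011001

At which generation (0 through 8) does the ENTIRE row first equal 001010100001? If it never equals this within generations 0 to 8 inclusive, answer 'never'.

Gen 0: 001100011001
Gen 1 (rule 146): 010010100110
Gen 2 (rule 26): 101100011101
Gen 3 (rule 146): 000010101000
Gen 4 (rule 26): 000100000100
Gen 5 (rule 146): 001010001010
Gen 6 (rule 26): 010001010001
Gen 7 (rule 146): 101010001010
Gen 8 (rule 26): 000001010001

Answer: never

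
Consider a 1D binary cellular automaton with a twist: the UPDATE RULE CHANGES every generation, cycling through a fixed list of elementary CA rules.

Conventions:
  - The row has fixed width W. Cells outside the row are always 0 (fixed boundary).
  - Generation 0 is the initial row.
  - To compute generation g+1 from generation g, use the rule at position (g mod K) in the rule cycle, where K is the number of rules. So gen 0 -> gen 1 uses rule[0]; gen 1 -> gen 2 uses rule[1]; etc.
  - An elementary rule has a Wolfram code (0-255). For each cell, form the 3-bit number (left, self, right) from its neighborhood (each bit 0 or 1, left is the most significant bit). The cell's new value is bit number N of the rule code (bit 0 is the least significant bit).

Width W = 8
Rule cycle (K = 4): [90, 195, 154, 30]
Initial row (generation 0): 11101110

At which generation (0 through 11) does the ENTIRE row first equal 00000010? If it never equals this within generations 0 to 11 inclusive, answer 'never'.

Gen 0: 11101110
Gen 1 (rule 90): 10101011
Gen 2 (rule 195): 00000001
Gen 3 (rule 154): 00000010
Gen 4 (rule 30): 00000111
Gen 5 (rule 90): 00001101
Gen 6 (rule 195): 11110100
Gen 7 (rule 154): 11100010
Gen 8 (rule 30): 10010111
Gen 9 (rule 90): 01100101
Gen 10 (rule 195): 10101000
Gen 11 (rule 154): 00000100

Answer: 3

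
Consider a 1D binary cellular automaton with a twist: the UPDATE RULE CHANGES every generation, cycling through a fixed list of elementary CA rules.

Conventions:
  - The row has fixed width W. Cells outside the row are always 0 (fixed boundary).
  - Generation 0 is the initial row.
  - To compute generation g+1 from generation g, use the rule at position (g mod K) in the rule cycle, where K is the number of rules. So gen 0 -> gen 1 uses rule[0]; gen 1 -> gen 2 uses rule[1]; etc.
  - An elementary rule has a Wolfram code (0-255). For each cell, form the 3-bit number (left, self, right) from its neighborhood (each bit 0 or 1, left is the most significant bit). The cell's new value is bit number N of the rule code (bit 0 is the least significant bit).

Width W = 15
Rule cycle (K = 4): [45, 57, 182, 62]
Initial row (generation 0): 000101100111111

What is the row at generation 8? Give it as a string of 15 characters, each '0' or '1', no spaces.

Answer: 100000000001111

Derivation:
Gen 0: 000101100111111
Gen 1 (rule 45): 110111000100000
Gen 2 (rule 57): 101100110011111
Gen 3 (rule 182): 110011001101110
Gen 4 (rule 62): 101110111011001
Gen 5 (rule 45): 111001100110001
Gen 6 (rule 57): 100101010101100
Gen 7 (rule 182): 111111111110010
Gen 8 (rule 62): 100000000001111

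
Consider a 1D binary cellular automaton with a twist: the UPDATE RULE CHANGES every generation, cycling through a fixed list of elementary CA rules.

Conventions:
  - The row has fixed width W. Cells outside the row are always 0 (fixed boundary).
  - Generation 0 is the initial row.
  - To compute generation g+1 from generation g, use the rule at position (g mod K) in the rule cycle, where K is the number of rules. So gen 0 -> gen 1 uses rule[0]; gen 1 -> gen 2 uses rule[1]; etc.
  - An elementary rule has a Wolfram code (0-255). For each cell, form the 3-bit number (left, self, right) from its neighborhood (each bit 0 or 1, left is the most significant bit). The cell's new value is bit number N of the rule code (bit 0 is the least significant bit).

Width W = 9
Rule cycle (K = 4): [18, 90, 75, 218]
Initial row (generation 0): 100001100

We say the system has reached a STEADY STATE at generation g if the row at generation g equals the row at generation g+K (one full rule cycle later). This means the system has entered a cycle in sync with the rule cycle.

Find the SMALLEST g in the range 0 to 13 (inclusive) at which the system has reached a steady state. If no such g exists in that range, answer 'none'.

Answer: 5

Derivation:
Gen 0: 100001100
Gen 1 (rule 18): 010010010
Gen 2 (rule 90): 101101101
Gen 3 (rule 75): 001101100
Gen 4 (rule 218): 011101110
Gen 5 (rule 18): 100000001
Gen 6 (rule 90): 010000010
Gen 7 (rule 75): 100111100
Gen 8 (rule 218): 011111110
Gen 9 (rule 18): 100000001
Gen 10 (rule 90): 010000010
Gen 11 (rule 75): 100111100
Gen 12 (rule 218): 011111110
Gen 13 (rule 18): 100000001
Gen 14 (rule 90): 010000010
Gen 15 (rule 75): 100111100
Gen 16 (rule 218): 011111110
Gen 17 (rule 18): 100000001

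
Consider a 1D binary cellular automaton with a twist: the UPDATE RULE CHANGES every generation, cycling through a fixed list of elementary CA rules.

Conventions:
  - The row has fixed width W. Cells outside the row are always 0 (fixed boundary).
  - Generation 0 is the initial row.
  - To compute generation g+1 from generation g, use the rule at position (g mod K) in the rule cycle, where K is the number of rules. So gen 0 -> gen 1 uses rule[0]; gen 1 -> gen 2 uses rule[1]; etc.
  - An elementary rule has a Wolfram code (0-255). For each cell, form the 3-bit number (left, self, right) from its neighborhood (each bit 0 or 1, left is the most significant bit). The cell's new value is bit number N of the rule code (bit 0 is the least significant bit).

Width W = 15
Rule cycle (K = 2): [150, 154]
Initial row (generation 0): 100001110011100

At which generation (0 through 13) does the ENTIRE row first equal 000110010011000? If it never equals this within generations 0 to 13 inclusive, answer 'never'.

Answer: 12

Derivation:
Gen 0: 100001110011100
Gen 1 (rule 150): 110010101101010
Gen 2 (rule 154): 101100001000001
Gen 3 (rule 150): 100010011100011
Gen 4 (rule 154): 010101111010110
Gen 5 (rule 150): 110100110010001
Gen 6 (rule 154): 100011101101010
Gen 7 (rule 150): 110101000001011
Gen 8 (rule 154): 100000100010010
Gen 9 (rule 150): 110001110111111
Gen 10 (rule 154): 101011100111110
Gen 11 (rule 150): 101001011011101
Gen 12 (rule 154): 000110010011000
Gen 13 (rule 150): 001001111100100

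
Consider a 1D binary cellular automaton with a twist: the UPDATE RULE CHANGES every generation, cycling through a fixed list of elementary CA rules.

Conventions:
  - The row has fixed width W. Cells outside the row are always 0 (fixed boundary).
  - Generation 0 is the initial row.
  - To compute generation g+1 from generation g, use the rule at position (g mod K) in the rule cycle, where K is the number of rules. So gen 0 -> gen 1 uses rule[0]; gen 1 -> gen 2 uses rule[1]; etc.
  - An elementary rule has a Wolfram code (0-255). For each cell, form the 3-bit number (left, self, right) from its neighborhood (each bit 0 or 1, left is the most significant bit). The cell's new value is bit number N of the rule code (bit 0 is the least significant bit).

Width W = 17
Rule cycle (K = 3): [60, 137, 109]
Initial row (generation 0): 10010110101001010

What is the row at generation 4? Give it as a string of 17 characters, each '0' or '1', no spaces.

Gen 0: 10010110101001010
Gen 1 (rule 60): 11011101111101111
Gen 2 (rule 137): 10011001111001110
Gen 3 (rule 109): 10011001001001010
Gen 4 (rule 60): 11010101101101111

Answer: 11010101101101111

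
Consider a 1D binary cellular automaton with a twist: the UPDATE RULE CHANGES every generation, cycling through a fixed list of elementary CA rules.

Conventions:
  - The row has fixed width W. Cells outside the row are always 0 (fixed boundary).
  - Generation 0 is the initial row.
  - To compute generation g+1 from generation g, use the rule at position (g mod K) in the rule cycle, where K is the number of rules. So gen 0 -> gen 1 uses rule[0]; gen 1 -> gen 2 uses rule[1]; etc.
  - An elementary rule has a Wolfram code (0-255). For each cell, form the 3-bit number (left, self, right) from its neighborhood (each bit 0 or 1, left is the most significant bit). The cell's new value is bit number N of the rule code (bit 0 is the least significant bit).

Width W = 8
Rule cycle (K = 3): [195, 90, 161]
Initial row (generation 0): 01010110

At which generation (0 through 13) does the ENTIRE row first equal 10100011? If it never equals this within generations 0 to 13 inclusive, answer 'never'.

Gen 0: 01010110
Gen 1 (rule 195): 10000010
Gen 2 (rule 90): 01000101
Gen 3 (rule 161): 00010010
Gen 4 (rule 195): 11100100
Gen 5 (rule 90): 10111010
Gen 6 (rule 161): 01010100
Gen 7 (rule 195): 10000001
Gen 8 (rule 90): 01000010
Gen 9 (rule 161): 00011000
Gen 10 (rule 195): 11101011
Gen 11 (rule 90): 10100011
Gen 12 (rule 161): 01001000
Gen 13 (rule 195): 10010011

Answer: 11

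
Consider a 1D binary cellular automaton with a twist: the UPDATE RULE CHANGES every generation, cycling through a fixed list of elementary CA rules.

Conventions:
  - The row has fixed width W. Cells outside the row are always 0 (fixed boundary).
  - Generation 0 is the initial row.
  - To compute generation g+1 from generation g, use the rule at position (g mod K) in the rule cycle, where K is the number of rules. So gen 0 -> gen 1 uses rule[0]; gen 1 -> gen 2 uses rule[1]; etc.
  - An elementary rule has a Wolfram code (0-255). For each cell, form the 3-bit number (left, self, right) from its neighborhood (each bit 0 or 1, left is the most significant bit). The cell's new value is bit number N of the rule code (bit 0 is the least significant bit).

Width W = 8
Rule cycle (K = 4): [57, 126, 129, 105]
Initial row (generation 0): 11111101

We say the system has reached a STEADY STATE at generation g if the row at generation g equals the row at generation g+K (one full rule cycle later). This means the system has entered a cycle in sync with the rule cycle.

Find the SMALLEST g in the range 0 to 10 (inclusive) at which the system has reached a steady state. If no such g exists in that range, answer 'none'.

Answer: none

Derivation:
Gen 0: 11111101
Gen 1 (rule 57): 10000010
Gen 2 (rule 126): 11000111
Gen 3 (rule 129): 00010010
Gen 4 (rule 105): 11000000
Gen 5 (rule 57): 10111111
Gen 6 (rule 126): 11100001
Gen 7 (rule 129): 01001100
Gen 8 (rule 105): 00001101
Gen 9 (rule 57): 11101010
Gen 10 (rule 126): 10111111
Gen 11 (rule 129): 00011110
Gen 12 (rule 105): 11010010
Gen 13 (rule 57): 10101001
Gen 14 (rule 126): 11111111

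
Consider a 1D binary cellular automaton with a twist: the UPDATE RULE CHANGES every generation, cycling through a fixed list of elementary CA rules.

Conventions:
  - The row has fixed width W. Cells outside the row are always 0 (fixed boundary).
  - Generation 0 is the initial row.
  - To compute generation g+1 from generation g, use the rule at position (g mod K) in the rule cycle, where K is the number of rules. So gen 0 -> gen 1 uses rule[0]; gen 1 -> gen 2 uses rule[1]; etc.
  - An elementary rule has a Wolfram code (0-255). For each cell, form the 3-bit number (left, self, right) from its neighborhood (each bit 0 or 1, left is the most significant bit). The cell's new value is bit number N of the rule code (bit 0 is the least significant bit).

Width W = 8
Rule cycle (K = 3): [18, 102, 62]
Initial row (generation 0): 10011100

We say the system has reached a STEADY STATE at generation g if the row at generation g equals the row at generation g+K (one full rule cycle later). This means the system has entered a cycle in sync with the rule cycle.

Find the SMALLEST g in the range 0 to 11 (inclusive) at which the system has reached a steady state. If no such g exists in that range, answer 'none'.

Gen 0: 10011100
Gen 1 (rule 18): 01100010
Gen 2 (rule 102): 10100110
Gen 3 (rule 62): 11111101
Gen 4 (rule 18): 00000000
Gen 5 (rule 102): 00000000
Gen 6 (rule 62): 00000000
Gen 7 (rule 18): 00000000
Gen 8 (rule 102): 00000000
Gen 9 (rule 62): 00000000
Gen 10 (rule 18): 00000000
Gen 11 (rule 102): 00000000
Gen 12 (rule 62): 00000000
Gen 13 (rule 18): 00000000
Gen 14 (rule 102): 00000000

Answer: 4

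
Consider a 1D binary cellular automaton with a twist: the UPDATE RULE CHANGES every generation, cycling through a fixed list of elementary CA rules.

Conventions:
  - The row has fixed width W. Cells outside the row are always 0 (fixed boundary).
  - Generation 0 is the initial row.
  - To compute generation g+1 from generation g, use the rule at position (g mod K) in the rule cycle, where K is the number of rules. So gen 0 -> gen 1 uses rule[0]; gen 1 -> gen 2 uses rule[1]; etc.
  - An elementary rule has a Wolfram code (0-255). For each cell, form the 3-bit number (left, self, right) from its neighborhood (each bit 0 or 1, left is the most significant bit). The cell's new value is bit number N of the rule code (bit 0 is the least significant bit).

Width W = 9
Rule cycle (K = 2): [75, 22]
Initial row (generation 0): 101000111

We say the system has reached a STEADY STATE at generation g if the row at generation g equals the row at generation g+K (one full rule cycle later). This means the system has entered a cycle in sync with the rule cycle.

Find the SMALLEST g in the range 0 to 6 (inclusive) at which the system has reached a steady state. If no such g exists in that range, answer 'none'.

Answer: 6

Derivation:
Gen 0: 101000111
Gen 1 (rule 75): 000011101
Gen 2 (rule 22): 000100001
Gen 3 (rule 75): 111001110
Gen 4 (rule 22): 000110001
Gen 5 (rule 75): 111110110
Gen 6 (rule 22): 000000001
Gen 7 (rule 75): 111111110
Gen 8 (rule 22): 000000001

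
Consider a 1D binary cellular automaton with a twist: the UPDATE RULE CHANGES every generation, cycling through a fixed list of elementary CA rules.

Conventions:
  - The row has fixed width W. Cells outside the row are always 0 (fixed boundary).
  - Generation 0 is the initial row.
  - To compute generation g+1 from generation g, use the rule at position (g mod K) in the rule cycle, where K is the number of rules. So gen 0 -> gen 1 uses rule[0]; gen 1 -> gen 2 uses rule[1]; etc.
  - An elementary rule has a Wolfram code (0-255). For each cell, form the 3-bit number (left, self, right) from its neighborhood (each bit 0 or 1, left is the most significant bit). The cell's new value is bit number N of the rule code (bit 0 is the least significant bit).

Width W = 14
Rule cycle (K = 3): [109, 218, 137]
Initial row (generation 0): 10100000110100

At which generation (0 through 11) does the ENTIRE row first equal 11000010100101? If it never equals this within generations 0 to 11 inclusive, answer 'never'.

Answer: never

Derivation:
Gen 0: 10100000110100
Gen 1 (rule 109): 11101110111101
Gen 2 (rule 218): 11101110111100
Gen 3 (rule 137): 11001100111001
Gen 4 (rule 109): 11001100101001
Gen 5 (rule 218): 11111111000110
Gen 6 (rule 137): 11111110010100
Gen 7 (rule 109): 10000010011101
Gen 8 (rule 218): 01000101111100
Gen 9 (rule 137): 00010001111001
Gen 10 (rule 109): 11010101001001
Gen 11 (rule 218): 11000000110110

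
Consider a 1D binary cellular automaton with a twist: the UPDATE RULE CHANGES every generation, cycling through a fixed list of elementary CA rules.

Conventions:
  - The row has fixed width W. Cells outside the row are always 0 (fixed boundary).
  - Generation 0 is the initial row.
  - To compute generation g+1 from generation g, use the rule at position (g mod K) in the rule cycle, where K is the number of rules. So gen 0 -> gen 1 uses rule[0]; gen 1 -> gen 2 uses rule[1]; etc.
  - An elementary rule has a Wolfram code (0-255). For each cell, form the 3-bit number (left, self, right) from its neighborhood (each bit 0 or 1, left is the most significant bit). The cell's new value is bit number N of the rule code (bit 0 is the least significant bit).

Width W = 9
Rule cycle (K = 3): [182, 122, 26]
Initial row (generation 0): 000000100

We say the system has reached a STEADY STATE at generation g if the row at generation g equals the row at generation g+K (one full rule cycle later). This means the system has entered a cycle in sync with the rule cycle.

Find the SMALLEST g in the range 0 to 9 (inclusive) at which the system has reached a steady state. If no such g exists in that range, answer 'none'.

Answer: none

Derivation:
Gen 0: 000000100
Gen 1 (rule 182): 000001110
Gen 2 (rule 122): 000011011
Gen 3 (rule 26): 000110010
Gen 4 (rule 182): 001001111
Gen 5 (rule 122): 010111001
Gen 6 (rule 26): 100100110
Gen 7 (rule 182): 111111001
Gen 8 (rule 122): 100001110
Gen 9 (rule 26): 010011001
Gen 10 (rule 182): 111100111
Gen 11 (rule 122): 100111101
Gen 12 (rule 26): 011100000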